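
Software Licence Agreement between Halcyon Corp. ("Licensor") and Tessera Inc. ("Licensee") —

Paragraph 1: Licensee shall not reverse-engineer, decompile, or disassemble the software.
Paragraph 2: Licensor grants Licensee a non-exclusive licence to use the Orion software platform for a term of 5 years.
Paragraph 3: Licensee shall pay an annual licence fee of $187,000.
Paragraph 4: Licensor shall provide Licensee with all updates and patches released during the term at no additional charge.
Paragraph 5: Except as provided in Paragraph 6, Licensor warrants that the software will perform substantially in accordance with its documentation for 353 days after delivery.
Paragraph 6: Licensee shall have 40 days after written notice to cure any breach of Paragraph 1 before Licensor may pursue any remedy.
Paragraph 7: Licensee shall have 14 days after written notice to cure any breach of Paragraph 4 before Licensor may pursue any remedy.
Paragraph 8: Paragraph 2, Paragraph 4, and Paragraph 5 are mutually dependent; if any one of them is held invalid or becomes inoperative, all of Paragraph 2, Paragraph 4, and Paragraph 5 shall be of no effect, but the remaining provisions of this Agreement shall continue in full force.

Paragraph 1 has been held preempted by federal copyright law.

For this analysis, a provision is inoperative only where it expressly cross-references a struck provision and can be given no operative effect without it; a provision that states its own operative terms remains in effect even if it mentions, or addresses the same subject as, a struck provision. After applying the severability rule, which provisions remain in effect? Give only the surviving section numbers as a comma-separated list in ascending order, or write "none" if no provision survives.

Paragraph 1 is struck. Paragraph 6 merely fixes the cure period for breach of Paragraph 1; with Paragraph 1 gone it has nothing to operate on and falls away. Although Paragraph 5 refers to Paragraph 6, its operative terms do not depend on Paragraph 6, so it remains in effect. Paragraph 8 ties Paragraph 2, Paragraph 4, and Paragraph 5 together, but none of those is affected here; the remaining provisions continue in force under Paragraph 8. That leaves Paragraph 2, Paragraph 3, Paragraph 4, Paragraph 5, Paragraph 7, and Paragraph 8 in effect.

2, 3, 4, 5, 7, 8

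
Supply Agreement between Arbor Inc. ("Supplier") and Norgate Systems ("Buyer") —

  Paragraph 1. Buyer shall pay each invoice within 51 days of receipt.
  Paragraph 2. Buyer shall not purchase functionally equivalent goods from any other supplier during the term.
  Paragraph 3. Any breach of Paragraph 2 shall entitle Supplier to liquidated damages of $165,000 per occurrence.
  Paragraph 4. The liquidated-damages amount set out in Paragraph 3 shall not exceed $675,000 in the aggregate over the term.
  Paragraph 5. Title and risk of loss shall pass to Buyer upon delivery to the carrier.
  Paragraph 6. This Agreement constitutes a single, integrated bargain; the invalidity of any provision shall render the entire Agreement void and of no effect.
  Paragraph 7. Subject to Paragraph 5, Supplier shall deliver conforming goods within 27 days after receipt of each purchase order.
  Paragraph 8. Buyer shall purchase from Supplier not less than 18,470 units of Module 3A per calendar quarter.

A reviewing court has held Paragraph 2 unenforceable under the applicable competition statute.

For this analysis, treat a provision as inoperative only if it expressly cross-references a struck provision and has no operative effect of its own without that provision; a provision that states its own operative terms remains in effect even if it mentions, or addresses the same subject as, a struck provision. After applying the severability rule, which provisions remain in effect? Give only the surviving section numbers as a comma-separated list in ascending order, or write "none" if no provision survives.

none

Paragraph 2 is struck. Paragraph 3 does nothing except set the liquidated-damages amount by reference to Paragraph 2; with Paragraph 2 gone it has no independent effect and is inoperative. Paragraph 4 does nothing except set the aggregate cap on the liquidated-damages amount by reference to Paragraph 3; with Paragraph 3 gone it has no independent effect and is inoperative. Paragraph 6 provides that the Agreement is not severable, so the invalidity of any one provision voids the entire Agreement. No provision of the Agreement survives.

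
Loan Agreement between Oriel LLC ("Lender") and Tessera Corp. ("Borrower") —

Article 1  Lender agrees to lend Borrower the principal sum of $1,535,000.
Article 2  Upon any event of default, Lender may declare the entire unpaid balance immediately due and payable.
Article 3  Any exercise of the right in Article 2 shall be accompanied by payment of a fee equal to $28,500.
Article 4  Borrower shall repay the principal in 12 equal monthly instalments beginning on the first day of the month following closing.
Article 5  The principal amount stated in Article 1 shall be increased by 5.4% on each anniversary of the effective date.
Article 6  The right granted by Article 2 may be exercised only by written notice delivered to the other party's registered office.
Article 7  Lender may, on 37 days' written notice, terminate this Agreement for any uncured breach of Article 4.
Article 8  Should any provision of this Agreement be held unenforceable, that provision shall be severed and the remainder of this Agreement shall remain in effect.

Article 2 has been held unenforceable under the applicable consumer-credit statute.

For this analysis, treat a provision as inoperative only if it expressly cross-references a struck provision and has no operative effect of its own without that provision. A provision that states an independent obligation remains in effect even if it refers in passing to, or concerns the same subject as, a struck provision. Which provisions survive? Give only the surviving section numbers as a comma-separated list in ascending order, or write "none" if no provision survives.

1, 4, 5, 7, 8

Article 2 is struck. Article 3 merely fixes the exercise fee for Article 2; with Article 2 gone it has nothing to operate on and falls away. Article 6 has no operative effect of its own apart from Article 2 and is therefore inoperative. Article 8 is a severability clause and preserves every provision that can still be given independent effect. Article 1, Article 4, Article 5, Article 7, and Article 8 remain in effect.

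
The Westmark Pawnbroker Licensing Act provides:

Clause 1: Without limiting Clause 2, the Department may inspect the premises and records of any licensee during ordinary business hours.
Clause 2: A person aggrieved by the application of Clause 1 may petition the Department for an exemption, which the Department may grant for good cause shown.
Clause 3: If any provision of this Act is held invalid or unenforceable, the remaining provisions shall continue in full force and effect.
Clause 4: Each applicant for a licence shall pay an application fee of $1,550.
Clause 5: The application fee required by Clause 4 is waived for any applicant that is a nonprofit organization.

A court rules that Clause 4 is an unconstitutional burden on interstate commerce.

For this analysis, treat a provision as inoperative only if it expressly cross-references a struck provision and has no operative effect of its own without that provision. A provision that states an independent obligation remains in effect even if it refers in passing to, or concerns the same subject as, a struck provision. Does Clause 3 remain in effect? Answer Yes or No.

Clause 4 is struck. Clause 5 operates only by reference to Clause 4, so it falls with Clause 4. Under the severability clause in Clause 3, the remaining provisions continue in force. That leaves Clause 1, Clause 2, and Clause 3 in effect. Clause 3 is among the surviving provisions, so the answer is yes.

Yes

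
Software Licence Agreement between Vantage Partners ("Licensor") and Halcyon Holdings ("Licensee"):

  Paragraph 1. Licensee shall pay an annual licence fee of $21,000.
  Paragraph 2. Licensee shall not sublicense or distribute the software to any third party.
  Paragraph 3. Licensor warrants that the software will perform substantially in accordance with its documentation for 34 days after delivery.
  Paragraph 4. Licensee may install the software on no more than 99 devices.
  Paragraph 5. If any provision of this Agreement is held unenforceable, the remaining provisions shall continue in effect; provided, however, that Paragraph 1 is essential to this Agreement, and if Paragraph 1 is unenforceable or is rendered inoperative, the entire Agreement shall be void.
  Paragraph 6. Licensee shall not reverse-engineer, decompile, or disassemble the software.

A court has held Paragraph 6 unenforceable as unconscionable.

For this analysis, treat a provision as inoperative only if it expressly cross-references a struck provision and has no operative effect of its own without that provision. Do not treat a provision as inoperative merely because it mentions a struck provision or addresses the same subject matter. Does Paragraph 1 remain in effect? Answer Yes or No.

Paragraph 6 is struck. Nothing else in the Agreement is defined by reference to Paragraph 6. Paragraph 5 makes Paragraph 1 an essential term, but Paragraph 1 is unaffected, so the severability proviso in Paragraph 5 preserves the remaining provisions. That leaves Paragraph 1, Paragraph 2, Paragraph 3, Paragraph 4, and Paragraph 5 in effect. Paragraph 1 is among the surviving provisions, so the answer is yes.

Yes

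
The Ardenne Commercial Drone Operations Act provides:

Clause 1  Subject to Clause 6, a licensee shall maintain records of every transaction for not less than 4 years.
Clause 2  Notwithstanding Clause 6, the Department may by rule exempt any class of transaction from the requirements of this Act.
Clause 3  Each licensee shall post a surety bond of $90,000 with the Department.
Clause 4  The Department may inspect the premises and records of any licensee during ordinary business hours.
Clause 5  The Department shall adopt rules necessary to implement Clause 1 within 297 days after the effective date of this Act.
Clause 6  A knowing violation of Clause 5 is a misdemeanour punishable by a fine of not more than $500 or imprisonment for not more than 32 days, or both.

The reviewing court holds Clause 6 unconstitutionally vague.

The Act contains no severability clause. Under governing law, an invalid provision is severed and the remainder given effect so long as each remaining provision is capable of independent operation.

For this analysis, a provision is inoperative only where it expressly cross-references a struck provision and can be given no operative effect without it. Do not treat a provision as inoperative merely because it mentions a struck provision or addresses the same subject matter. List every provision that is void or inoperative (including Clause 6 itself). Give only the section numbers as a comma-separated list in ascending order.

6

Clause 6 is struck. Clause 2 mentions Clause 6 but its own obligation stands independently of Clause 6, so Clause 2 is not affected. Clause 1 mentions Clause 6 but its own obligation stands independently of Clause 6, so Clause 1 is not affected. No other provision's operative terms depend on Clause 6. Under the stated default rule, only provisions that cannot operate independently fall away; the rest are enforced. Clause 1, Clause 2, Clause 3, Clause 4, and Clause 5 remain in effect.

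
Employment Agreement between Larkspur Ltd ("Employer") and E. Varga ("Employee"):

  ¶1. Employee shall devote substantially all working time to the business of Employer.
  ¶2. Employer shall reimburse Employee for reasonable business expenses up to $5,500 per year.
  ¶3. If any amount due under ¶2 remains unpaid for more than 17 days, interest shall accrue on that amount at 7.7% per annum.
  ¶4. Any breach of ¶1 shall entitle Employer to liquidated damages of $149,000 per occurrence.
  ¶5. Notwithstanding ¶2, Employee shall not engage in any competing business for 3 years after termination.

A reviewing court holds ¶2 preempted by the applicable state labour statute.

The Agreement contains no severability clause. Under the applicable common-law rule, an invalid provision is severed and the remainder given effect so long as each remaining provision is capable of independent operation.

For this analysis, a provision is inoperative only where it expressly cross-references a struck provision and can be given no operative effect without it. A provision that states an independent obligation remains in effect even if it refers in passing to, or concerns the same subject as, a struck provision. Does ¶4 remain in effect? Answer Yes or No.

Yes

¶2 is struck. ¶3 operates only by reference to ¶2, so it falls with ¶2. Although ¶5 refers to ¶2, its operative terms do not depend on ¶2, so it remains in effect. Under the stated default rule, only provisions that cannot operate independently fall away; the rest are enforced. ¶1, ¶4, and ¶5 remain in effect. ¶4 is among the surviving provisions, so the answer is yes.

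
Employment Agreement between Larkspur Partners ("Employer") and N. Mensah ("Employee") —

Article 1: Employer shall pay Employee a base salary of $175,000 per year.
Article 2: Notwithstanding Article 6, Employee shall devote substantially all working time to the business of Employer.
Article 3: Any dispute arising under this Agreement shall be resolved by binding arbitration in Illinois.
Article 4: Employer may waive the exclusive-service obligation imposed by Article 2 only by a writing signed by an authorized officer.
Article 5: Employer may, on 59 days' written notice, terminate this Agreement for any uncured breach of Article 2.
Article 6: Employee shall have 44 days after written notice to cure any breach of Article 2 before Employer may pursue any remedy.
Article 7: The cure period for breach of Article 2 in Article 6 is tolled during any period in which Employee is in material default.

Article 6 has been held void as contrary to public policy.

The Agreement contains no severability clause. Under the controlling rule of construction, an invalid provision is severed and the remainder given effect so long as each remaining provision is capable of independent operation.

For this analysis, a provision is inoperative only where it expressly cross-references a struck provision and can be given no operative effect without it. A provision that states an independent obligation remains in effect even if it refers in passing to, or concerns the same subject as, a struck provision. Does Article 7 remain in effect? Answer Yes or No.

No

Article 6 is struck. Article 7 has no operative effect of its own apart from Article 6 and is therefore inoperative. Although Article 2 refers to Article 6, its operative terms do not depend on Article 6, so it remains in effect. Under the stated default rule, only provisions that cannot operate independently fall away; the rest are enforced. That leaves Article 1, Article 2, Article 3, Article 4, and Article 5 in effect. Article 7 is among the inoperative provisions, so the answer is no.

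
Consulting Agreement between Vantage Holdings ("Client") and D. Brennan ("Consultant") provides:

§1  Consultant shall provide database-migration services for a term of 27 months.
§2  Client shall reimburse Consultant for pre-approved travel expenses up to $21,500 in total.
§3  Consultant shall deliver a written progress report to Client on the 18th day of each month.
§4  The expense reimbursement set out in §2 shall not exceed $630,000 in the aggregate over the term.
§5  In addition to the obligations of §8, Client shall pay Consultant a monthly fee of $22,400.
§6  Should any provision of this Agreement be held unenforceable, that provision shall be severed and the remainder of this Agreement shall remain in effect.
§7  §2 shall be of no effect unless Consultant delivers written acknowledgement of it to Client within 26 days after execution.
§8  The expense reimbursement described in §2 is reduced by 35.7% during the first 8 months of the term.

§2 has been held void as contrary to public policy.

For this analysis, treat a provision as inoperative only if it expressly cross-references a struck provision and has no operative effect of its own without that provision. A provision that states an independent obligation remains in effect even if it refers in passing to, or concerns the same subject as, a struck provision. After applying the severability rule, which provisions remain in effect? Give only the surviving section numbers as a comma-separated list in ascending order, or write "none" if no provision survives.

1, 3, 5, 6

§2 is struck. §4 has no operative effect of its own apart from §2 and is therefore inoperative. §7 operates only by reference to §2, so it falls with §2. §8 does nothing except set the introductory reduction to the expense reimbursement by reference to §2; with §2 gone it has no independent effect and is inoperative. §5 mentions §8 but its own obligation stands independently of §8, so §5 is not affected. Under the severability clause in §6, the remaining provisions continue in force. That leaves §1, §3, §5, and §6 in effect.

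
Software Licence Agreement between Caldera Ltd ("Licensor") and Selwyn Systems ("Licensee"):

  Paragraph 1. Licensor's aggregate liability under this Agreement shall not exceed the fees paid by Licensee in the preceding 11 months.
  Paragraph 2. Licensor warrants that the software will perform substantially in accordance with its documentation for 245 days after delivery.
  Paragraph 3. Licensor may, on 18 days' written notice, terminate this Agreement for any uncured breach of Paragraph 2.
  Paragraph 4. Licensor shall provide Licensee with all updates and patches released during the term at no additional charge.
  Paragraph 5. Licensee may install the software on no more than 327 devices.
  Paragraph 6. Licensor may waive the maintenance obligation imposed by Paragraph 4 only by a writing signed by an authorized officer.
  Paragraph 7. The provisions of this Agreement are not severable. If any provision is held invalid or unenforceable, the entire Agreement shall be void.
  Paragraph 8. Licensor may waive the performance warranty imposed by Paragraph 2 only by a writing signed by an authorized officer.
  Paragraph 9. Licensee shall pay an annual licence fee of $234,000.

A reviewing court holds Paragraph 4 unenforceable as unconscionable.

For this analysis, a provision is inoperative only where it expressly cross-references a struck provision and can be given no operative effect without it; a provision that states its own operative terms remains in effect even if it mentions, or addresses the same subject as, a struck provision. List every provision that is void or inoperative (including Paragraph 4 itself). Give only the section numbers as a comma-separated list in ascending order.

1, 2, 3, 4, 5, 6, 7, 8, 9

Paragraph 4 is struck. Paragraph 6 has no operative effect of its own apart from Paragraph 4 and is therefore inoperative. Paragraph 7 provides that the Agreement is not severable, so the invalidity of any one provision voids the entire Agreement. No provision of the Agreement survives.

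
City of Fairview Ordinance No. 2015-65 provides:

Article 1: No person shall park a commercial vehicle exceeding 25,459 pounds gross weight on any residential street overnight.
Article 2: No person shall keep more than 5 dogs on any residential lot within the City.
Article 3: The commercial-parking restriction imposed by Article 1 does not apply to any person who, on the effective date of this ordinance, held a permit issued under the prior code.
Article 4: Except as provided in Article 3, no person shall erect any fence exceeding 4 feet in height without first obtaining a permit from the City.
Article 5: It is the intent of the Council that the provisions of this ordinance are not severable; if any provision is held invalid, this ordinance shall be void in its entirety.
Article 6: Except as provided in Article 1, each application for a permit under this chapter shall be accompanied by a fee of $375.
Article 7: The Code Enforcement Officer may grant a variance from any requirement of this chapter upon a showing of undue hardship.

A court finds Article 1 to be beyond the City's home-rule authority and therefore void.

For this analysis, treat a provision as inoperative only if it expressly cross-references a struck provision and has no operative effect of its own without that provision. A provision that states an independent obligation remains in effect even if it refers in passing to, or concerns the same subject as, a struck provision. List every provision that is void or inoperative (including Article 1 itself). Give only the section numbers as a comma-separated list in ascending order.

1, 2, 3, 4, 5, 6, 7

Article 1 is struck. Article 3 has no operative effect of its own apart from Article 1 and is therefore inoperative. Article 5 provides that the ordinance is not severable, so the invalidity of any one provision voids the entire ordinance. No provision of the ordinance survives.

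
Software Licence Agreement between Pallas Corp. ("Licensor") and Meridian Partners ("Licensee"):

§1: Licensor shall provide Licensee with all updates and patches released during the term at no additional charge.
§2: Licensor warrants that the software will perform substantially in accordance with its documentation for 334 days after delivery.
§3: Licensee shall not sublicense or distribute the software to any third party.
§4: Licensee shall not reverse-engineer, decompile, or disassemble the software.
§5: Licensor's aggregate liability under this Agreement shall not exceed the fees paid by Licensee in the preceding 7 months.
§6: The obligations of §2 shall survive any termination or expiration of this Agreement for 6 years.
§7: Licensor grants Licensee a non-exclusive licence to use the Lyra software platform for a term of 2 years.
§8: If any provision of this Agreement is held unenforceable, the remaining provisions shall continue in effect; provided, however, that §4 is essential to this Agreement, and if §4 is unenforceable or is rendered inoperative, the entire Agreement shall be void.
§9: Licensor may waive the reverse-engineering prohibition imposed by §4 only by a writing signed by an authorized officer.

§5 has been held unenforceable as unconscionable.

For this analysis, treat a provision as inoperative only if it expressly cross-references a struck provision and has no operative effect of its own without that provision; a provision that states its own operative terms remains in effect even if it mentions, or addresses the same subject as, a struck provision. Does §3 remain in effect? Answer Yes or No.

§5 is struck. No other provision's operative terms depend on §5. §8 makes §4 an essential term, but §4 is unaffected, so the severability proviso in §8 preserves the remaining provisions. §1, §2, §3, §4, §6, §7, §8, and §9 remain in effect. §3 is among the surviving provisions, so the answer is yes.

Yes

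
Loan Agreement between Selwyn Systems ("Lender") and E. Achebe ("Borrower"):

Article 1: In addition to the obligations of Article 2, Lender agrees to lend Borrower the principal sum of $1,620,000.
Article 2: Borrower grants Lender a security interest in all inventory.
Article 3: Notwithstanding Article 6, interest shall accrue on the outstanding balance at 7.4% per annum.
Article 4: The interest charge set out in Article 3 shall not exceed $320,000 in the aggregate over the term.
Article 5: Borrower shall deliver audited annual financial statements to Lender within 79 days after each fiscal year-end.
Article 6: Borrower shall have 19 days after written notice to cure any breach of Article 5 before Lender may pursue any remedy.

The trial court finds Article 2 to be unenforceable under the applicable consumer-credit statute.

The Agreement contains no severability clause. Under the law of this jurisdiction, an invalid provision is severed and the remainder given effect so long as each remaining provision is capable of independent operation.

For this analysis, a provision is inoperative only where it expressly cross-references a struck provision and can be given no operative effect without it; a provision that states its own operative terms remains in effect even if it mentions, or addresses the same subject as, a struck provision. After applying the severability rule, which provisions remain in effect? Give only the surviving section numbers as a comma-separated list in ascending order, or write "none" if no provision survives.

Article 2 is struck. Article 1 mentions Article 2 but its own obligation stands independently of Article 2, so Article 1 is not affected. No other provision's operative terms depend on Article 2. With no severability clause, the stated default rule severs what cannot stand and enforces each remaining provision that can operate on its own. That leaves Article 1, Article 3, Article 4, Article 5, and Article 6 in effect.

1, 3, 4, 5, 6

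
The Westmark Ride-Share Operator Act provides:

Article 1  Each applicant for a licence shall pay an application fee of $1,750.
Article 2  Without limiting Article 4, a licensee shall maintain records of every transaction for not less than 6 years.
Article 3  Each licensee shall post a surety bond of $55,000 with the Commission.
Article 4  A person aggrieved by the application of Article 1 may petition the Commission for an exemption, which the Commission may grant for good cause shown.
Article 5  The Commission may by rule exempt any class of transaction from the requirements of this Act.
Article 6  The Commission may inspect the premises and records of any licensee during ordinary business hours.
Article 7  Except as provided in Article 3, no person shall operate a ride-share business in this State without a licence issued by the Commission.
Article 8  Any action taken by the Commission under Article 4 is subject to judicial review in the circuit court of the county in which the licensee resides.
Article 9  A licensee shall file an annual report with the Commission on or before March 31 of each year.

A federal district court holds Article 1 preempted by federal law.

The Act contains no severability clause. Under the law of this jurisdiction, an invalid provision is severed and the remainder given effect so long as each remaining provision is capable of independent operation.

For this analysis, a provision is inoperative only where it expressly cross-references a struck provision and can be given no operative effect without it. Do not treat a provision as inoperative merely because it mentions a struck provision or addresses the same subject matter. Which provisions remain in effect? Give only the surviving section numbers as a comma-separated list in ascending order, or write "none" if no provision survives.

2, 3, 5, 6, 7, 9

Article 1 is struck. The only function of Article 4 is the exemption procedure for Article 1, so it cannot stand once Article 1 is removed. The only function of Article 8 is the judicial-review right for Article 4, so it cannot stand once Article 4 is removed. Article 2 mentions Article 4 but its own obligation stands independently of Article 4, so Article 2 is not affected. With no severability clause, the stated default rule severs what cannot stand and enforces each remaining provision that can operate on its own. Article 2, Article 3, Article 5, Article 6, Article 7, and Article 9 remain in effect.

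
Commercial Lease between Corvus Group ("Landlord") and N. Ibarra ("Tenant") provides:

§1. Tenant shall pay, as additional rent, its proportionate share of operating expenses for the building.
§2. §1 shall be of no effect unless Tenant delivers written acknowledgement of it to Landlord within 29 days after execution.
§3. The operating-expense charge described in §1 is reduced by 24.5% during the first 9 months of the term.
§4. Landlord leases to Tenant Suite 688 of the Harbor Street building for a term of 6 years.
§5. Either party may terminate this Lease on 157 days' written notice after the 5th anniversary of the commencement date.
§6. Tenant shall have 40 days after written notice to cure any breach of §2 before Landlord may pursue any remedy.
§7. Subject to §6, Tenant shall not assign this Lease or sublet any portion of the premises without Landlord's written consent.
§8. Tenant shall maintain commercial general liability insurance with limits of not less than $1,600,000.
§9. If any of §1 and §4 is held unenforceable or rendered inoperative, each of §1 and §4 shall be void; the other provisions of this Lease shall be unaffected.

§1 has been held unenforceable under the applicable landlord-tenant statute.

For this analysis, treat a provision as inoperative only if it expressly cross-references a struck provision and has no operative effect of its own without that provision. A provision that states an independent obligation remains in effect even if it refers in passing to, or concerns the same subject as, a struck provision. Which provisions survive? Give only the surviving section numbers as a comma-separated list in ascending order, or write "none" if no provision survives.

5, 7, 8, 9

§1 is struck. §2 operates only by reference to §1, so it falls with §1. §3 operates only by reference to §1, so it falls with §1. The only function of §6 is the cure period for breach of §2, so it cannot stand once §2 is removed. Although §7 refers to §6, its operative terms do not depend on §6, so it remains in effect. §9 declares §1 and §4 mutually dependent; since one of them has fallen, all of them are of no effect. That brings down §4 as well. The remainder continues in force under §9. That leaves §5, §7, §8, and §9 in effect.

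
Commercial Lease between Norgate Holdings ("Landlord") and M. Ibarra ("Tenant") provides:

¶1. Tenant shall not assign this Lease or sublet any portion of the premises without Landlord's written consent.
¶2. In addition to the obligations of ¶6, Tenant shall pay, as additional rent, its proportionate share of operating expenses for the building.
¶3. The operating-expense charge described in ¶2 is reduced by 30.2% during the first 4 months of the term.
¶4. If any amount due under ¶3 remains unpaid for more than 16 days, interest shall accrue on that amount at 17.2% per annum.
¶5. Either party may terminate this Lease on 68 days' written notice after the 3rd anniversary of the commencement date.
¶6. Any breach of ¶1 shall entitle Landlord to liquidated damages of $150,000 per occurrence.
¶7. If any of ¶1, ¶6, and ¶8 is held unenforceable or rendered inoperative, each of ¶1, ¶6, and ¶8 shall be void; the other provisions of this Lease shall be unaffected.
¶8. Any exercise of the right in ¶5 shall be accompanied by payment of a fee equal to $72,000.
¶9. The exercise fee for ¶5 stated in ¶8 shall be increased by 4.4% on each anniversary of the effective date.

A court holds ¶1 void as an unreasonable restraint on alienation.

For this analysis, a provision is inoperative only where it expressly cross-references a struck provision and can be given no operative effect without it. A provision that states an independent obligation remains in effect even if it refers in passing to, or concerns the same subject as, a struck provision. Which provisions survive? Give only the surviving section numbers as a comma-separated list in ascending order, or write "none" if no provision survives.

2, 3, 4, 5, 7

¶1 is struck. ¶6 has no operative effect of its own apart from ¶1 and is therefore inoperative. ¶2 mentions ¶6 but its own obligation stands independently of ¶6, so ¶2 is not affected. ¶7 declares ¶1, ¶6, and ¶8 mutually dependent; since one of them has fallen, all of them are of no effect. That brings down ¶8 as well. ¶9 in turn depends solely on a provision now struck and likewise falls. The remainder continues in force under ¶7. The provisions still in force are ¶2, ¶3, ¶4, ¶5, and ¶7.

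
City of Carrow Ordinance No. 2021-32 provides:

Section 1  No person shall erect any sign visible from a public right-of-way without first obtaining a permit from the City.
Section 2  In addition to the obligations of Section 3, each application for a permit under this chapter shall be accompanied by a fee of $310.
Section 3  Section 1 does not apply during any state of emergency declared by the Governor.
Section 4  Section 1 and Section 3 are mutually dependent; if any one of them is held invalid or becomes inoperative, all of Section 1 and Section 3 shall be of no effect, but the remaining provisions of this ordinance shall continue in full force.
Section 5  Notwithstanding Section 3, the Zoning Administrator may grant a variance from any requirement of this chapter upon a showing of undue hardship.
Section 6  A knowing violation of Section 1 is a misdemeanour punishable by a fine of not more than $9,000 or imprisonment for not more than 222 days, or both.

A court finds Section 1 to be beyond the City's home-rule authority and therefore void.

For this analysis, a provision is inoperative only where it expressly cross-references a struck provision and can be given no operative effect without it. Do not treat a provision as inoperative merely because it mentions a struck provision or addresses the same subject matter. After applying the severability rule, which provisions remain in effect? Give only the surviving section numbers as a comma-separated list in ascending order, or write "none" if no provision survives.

Section 1 is struck. The only function of Section 3 is the emergency suspension of Section 1, so it cannot stand once Section 1 is removed. Section 6 merely fixes the criminal penalty for violating Section 1; with Section 1 gone it has nothing to operate on and falls away. Section 5 mentions Section 3 but its own obligation stands independently of Section 3, so Section 5 is not affected. Although Section 2 refers to Section 3, its operative terms do not depend on Section 3, so it remains in effect. Section 4 declares Section 1 and Section 3 mutually dependent; since one of them has fallen, all of them are of no effect. The remainder continues in force under Section 4. Section 2, Section 4, and Section 5 remain in effect.

2, 4, 5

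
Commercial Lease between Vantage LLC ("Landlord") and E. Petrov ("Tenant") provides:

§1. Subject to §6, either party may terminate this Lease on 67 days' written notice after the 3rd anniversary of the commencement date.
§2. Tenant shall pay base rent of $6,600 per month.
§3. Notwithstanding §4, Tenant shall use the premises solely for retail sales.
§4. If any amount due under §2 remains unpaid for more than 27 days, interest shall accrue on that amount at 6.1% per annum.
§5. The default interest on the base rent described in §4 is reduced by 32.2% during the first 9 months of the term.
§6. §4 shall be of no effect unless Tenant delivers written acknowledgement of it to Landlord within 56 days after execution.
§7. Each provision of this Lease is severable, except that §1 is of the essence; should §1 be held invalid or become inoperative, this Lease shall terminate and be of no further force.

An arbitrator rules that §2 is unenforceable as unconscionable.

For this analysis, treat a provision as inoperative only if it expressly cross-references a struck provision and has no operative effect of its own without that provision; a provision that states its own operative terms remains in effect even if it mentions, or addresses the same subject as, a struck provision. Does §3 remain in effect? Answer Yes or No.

Yes

§2 is struck. §4 has no operative effect of its own apart from §2 and is therefore inoperative. §5 operates only by reference to §4, so it falls with §4. §6 merely fixes the acknowledgement condition for §4; with §4 gone it has nothing to operate on and falls away. §3 mentions §4 but its own obligation stands independently of §4, so §3 is not affected. §1 mentions §6 but its own obligation stands independently of §6, so §1 is not affected. §7 makes §1 an essential term, but §1 is unaffected, so the severability proviso in §7 preserves the remaining provisions. The provisions still in force are §1, §3, and §7. §3 is among the surviving provisions, so the answer is yes.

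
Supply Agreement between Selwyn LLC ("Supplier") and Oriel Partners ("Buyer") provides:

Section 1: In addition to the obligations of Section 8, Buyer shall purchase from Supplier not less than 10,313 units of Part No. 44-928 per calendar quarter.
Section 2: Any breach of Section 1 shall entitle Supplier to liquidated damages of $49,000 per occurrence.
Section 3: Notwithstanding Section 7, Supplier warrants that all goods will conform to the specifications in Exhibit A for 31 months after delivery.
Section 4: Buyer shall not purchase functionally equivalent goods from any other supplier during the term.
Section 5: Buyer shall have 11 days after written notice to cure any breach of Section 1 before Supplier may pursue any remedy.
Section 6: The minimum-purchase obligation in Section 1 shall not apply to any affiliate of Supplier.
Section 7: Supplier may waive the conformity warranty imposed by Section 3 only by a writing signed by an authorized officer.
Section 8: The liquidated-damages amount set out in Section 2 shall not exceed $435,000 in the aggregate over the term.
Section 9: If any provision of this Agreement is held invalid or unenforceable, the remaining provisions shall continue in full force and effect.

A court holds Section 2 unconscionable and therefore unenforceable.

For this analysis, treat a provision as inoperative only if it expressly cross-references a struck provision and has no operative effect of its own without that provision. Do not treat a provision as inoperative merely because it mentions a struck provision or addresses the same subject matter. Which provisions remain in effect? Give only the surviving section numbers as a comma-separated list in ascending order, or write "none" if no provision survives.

1, 3, 4, 5, 6, 7, 9

Section 2 is struck. The whole of Section 8 is the aggregate cap on the liquidated-damages amount, defined by reference to Section 2, so Section 8 cannot stand once Section 2 is removed. Although Section 1 refers to Section 8, its operative terms do not depend on Section 8, so it remains in effect. Section 9 is a severability clause and preserves every provision that can still be given independent effect. That leaves Section 1, Section 3, Section 4, Section 5, Section 6, Section 7, and Section 9 in effect.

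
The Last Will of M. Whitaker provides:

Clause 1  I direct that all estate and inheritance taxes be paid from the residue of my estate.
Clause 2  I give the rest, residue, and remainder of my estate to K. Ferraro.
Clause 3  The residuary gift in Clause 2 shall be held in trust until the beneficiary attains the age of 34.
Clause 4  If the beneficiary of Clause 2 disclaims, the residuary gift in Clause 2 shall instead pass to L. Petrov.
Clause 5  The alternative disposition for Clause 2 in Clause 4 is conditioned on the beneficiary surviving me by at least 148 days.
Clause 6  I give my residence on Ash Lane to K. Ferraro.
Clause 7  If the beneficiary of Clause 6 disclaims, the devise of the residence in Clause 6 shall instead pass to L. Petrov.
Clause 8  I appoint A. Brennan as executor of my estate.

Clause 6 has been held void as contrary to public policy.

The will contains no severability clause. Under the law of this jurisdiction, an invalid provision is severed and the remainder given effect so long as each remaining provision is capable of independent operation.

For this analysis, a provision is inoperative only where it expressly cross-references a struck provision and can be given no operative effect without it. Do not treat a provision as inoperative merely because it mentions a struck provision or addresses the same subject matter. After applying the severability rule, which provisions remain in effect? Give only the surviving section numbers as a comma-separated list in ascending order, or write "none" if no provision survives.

Clause 6 is struck. The only function of Clause 7 is the alternative disposition for Clause 6, so it cannot stand once Clause 6 is removed. With no severability clause, the stated default rule severs what cannot stand and enforces each remaining provision that can operate on its own. Clause 1, Clause 2, Clause 3, Clause 4, Clause 5, and Clause 8 remain in effect.

1, 2, 3, 4, 5, 8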